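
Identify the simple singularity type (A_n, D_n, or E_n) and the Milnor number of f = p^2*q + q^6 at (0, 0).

Type D7, Milnor number mu = 7.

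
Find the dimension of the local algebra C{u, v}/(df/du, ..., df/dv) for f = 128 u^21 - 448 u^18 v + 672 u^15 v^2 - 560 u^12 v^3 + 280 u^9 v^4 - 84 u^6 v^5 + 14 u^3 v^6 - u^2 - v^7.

6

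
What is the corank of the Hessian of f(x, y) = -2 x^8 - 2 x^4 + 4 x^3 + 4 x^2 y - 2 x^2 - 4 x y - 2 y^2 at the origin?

1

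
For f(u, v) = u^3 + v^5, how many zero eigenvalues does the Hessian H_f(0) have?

The Hessian at 0 is [[0, 0], [0, 0]] of rank 0; hence corank 2.

2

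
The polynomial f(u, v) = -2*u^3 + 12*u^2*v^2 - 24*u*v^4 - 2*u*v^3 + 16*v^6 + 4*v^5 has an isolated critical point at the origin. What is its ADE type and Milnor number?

Type E_7, Milnor number mu = 7.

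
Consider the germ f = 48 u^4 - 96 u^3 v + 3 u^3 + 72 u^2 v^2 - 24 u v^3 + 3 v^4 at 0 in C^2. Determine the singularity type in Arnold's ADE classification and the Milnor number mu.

Type E_6, Milnor number mu = 6.

The Hessian of f at 0 has rank 0. Corank 2; j^3 = 3*u^3 is a perfect cube, so E-series; the 4-jet and mu = 6 give E_6.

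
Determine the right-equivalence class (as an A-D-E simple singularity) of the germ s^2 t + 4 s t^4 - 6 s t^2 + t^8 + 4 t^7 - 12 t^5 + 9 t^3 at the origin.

D_9

The Hessian of f at 0 has rank 0. Corank 2; j^3 = t*(s - 3*t)^2 has shape L^2 M (L != M), so D-series; mu = 9 gives D_9.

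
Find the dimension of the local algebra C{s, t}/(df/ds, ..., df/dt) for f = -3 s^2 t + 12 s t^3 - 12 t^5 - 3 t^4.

5

The Hessian of f at 0 has rank 0. Corank 2; j^3 = -3*s^2*t has shape L^2 M (L != M), so D-series; mu = 5 gives D_5.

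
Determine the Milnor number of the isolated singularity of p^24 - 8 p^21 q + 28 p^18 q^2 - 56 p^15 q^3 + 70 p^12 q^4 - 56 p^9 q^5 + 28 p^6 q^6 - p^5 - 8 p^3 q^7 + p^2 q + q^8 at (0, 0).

9

The Hessian of f at 0 has rank 0. Corank 2; j^3 = p^2*q has shape L^2 M (L != M), so D-series; mu = 9 gives D_9.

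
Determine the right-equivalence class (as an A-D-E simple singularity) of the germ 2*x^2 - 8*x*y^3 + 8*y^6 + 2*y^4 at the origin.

The Hessian of f at 0 has rank 1. Corank 1: A-series; mu = 3 gives A_3.

A_{3}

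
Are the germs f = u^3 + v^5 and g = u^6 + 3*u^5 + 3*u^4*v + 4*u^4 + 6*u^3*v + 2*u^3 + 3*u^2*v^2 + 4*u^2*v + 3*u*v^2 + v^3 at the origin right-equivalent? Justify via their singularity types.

The Hessian of f at 0 has rank 0. Corank 2; j^3 = u^3 is a perfect cube, so E-series; the 5-jet and mu = 8 give E_8. The Hessian of g at 0 has rank 0. Corank 2; j^3 = (u + v)*(2*u^2 + 2*u*v + v^2) splits into three distinct lines over C (the quadratic factor has nonzero discriminant), so D_4. f is E_8 but g is D_4, hence not right-equivalent.

No.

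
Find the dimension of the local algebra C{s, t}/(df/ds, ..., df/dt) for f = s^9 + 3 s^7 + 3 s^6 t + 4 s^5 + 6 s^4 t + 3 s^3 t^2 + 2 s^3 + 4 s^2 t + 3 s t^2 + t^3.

4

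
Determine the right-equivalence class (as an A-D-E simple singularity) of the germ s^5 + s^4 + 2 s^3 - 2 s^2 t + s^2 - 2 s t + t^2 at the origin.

The Hessian of f at 0 has rank 1. Corank 1: A-series; mu = 4 gives A_4.

A4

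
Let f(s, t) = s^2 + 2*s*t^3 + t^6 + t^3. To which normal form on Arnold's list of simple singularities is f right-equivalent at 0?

The Hessian of f at 0 has rank 1. Corank 1: A-series; mu = 2 gives A_2.

A2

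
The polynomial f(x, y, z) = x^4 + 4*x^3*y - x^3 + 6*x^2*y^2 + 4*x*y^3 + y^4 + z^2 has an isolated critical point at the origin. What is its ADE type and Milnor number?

The Hessian of f at 0 has rank 1. Corank 2; j^3 = -x^3 is a perfect cube, so E-series; the 4-jet and mu = 6 give E_6.

Type E6, Milnor number mu = 6.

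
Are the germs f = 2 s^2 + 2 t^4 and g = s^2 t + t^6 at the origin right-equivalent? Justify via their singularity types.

The Hessian of f at 0 has rank 1. Corank 1: A-series; mu = 3 gives A_3. The Hessian of g at 0 has rank 0. Corank 2; j^3 = s^2*t has shape L^2 M (L != M), so D-series; mu = 7 gives D_7. f is A_3 but g is D_7, hence not right-equivalent.

No.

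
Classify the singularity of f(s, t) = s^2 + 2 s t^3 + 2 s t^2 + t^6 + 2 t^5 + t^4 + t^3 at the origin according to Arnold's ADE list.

A_2

The Hessian of f at 0 has rank 1. Corank 1: A-series; mu = 2 gives A_2.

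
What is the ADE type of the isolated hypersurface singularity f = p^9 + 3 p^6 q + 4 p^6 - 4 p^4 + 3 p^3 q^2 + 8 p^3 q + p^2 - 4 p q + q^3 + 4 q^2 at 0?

The Hessian of f at 0 is [[2, -4], [-4, 8]] with rank 1, so corank 1. A Groebner basis of the Jacobian ideal J(f) in C{p,q} is {q^2, p - 2*q}; counting standard monomials gives mu = 2. Corank 1: A-series; mu = 2 gives A_2.

A_2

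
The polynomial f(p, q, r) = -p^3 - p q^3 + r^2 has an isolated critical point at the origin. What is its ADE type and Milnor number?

Type E7, Milnor number mu = 7.

The Hessian of f at 0 is [[0, 0, 0], [0, 0, 0], [0, 0, 2]] with rank 1, so corank 2. A Groebner basis of the Jacobian ideal J(f) in C{p,q,r} is {p^3, p*q^2, 3*p^2 + q^3, r}; counting standard monomials gives mu = 7. Corank 2; j^3 = -p^3 is a perfect cube, so E-series; the 4-jet and mu = 7 give E_7.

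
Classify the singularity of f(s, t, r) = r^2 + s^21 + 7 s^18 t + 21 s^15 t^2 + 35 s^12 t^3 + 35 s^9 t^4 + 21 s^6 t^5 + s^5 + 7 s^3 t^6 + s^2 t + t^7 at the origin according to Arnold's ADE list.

D_8

The Hessian of f at 0 has rank 1. Corank 2; j^3 = s^2*t has shape L^2 M (L != M), so D-series; mu = 8 gives D_8.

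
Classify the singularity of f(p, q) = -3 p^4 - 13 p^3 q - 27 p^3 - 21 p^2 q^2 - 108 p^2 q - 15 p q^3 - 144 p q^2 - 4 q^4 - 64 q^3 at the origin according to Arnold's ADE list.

E7

The Hessian of f at 0 is [[0, 0], [0, 0]] with rank 0, so corank 2. A Groebner basis of the Jacobian ideal J(f) in C{p,q} is {19683*p^2 + 52488*p*q + q^4 - 27*q^3 + 34992*q^2, p^3 + 756*p^2 + 2016*p*q + 4*q^3/3 + 1344*q^2, p^2*q - 405*p^2 - 1080*p*q - 11*q^3/9 - 720*q^2, 162*p^2 + p*q^2 + 432*p*q + 10*q^3/9 + 288*q^2}; counting standard monomials gives mu = 7. Corank 2; j^3 = -(3*p + 4*q)^3 is a perfect cube, so E-series; the 4-jet and mu = 7 give E_7.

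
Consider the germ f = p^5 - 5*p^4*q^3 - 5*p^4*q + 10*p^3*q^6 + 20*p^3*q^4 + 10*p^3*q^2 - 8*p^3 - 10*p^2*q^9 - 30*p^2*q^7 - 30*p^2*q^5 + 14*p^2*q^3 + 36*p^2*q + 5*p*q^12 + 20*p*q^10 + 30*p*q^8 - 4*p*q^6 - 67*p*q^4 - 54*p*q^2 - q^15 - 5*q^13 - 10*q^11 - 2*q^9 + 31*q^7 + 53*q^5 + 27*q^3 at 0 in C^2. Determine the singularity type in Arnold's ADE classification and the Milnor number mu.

Type E_{8}, Milnor number mu = 8.

The Hessian of f at 0 has rank 0. Corank 2; j^3 = -(2*p - 3*q)^3 is a perfect cube, so E-series; the 5-jet and mu = 8 give E_8.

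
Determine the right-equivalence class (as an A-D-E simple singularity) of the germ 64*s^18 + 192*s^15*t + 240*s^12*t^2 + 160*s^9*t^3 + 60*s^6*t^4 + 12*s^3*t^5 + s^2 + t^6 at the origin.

A_5

The Hessian of f at 0 has rank 1. Corank 1: A-series; mu = 5 gives A_5.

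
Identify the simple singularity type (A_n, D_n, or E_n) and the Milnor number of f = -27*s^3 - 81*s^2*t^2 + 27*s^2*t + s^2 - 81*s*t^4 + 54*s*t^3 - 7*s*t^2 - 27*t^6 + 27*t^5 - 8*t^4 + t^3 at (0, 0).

Type A_2, Milnor number mu = 2.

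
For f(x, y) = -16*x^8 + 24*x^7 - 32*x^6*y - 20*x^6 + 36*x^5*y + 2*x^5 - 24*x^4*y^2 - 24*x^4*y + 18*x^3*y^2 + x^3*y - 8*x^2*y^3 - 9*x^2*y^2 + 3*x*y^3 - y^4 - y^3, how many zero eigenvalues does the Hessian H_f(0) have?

Hessian at 0 has rank 0.

2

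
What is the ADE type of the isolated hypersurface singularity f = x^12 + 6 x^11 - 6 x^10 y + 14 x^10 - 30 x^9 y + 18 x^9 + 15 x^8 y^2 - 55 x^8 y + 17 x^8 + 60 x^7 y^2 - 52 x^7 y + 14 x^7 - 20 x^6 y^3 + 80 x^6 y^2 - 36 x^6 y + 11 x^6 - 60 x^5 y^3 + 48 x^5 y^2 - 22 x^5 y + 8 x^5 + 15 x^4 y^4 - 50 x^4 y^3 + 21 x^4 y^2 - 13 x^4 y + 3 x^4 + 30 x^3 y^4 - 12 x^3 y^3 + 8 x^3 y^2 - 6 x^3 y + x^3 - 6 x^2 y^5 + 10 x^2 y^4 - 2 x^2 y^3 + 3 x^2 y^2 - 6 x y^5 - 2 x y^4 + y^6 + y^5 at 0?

The Hessian of f at 0 has rank 0. Corank 2; j^3 = x^3 is a perfect cube, so E-series; the 5-jet and mu = 8 give E_8.

E8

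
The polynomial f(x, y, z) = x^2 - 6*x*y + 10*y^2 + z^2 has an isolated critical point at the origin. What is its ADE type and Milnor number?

Type A_{1}, Milnor number mu = 1.

The Hessian of f at 0 is [[2, -6, 0], [-6, 20, 0], [0, 0, 2]] with rank 3, so corank 0. A Groebner basis of the Jacobian ideal J(f) in C{x,y,z} is {x, y, z}; counting standard monomials gives mu = 1. Corank 0: nondegenerate Morse point, so A_1.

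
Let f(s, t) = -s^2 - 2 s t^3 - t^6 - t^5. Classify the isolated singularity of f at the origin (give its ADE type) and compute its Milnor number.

Type A_4, Milnor number mu = 4.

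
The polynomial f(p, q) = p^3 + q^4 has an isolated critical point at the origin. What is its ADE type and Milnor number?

Type E_{6}, Milnor number mu = 6.

The Hessian of f at 0 is [[0, 0], [0, 0]] with rank 0, so corank 2. A Groebner basis of the Jacobian ideal J(f) in C{p,q} is {q^3, p^2}; counting standard monomials gives mu = 6. Corank 2; j^3 = p^3 is a perfect cube, so E-series; the 4-jet and mu = 6 give E_6.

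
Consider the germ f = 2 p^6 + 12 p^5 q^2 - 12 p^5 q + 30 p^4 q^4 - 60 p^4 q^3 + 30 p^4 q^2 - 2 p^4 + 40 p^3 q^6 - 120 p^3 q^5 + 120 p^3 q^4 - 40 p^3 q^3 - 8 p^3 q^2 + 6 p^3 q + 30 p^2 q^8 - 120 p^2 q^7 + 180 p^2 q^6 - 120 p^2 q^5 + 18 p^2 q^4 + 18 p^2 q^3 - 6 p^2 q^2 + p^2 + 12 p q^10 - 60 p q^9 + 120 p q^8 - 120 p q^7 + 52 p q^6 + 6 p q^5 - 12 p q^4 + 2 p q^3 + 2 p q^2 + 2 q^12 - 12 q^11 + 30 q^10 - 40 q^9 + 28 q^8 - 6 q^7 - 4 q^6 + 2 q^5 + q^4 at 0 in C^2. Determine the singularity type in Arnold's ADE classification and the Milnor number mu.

Type A_{5}, Milnor number mu = 5.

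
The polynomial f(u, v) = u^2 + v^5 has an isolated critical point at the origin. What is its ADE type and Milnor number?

Type A_{4}, Milnor number mu = 4.

The Hessian of f at 0 is [[2, 0], [0, 0]] with rank 1, so corank 1. A Groebner basis of the Jacobian ideal J(f) in C{u,v} is {v^4, u}; counting standard monomials gives mu = 4. Corank 1: A-series; mu = 4 gives A_4.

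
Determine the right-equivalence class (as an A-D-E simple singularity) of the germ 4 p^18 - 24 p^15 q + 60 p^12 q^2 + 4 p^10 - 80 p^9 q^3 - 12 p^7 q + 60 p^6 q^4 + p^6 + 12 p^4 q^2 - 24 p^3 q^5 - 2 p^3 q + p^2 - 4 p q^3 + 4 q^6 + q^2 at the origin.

A_{1}

The Hessian of f at 0 is [[2, 0], [0, 2]] with rank 2, so corank 0. A Groebner basis of the Jacobian ideal J(f) in C{p,q} is {p, q}; counting standard monomials gives mu = 1. Corank 0: nondegenerate Morse point, so A_1.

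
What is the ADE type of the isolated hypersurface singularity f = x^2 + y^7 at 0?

A6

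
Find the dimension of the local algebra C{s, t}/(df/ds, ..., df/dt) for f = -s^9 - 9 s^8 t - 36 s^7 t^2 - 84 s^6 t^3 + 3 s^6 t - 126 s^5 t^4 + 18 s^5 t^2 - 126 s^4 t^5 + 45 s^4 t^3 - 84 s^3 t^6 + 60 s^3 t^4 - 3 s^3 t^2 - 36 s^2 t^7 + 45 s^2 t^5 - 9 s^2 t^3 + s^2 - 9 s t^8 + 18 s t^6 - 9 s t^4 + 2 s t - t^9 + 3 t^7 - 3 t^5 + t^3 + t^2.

The Hessian of f at 0 has rank 1. Corank 1: A-series; mu = 2 gives A_2.

2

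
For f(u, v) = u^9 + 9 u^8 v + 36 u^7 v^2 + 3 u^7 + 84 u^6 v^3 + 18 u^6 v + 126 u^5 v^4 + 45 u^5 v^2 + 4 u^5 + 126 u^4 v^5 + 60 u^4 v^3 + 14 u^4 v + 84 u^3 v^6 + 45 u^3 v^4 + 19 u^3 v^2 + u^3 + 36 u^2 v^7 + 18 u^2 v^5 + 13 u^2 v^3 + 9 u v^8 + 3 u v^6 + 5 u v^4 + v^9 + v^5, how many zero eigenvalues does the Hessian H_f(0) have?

2

Hessian at 0 has rank 0.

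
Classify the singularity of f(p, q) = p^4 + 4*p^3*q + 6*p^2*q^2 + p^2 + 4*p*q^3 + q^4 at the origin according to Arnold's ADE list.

A_3

The Hessian of f at 0 is [[2, 0], [0, 0]] with rank 1, so corank 1. A Groebner basis of the Jacobian ideal J(f) in C{p,q} is {q^3, p}; counting standard monomials gives mu = 3. Corank 1: A-series; mu = 3 gives A_3.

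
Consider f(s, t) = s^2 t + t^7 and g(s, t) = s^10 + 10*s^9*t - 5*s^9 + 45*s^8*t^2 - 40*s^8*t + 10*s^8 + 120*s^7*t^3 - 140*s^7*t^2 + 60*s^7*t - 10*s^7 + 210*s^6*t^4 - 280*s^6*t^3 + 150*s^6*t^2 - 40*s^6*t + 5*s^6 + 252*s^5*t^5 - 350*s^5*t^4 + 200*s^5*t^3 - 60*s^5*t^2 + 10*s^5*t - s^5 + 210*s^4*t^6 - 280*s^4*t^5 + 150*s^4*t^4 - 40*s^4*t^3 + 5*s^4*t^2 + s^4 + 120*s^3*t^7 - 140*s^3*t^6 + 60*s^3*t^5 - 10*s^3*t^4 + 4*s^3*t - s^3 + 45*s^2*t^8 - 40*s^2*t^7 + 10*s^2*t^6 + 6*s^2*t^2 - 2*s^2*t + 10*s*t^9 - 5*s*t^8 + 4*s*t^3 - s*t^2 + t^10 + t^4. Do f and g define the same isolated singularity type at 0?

The Hessian of f at 0 has rank 0. Corank 2; j^3 = s^2*t has shape L^2 M (L != M), so D-series; mu = 8 gives D_8. The Hessian of g at 0 has rank 0. Corank 2; j^3 = -s*(s + t)^2 has shape L^2 M (L != M), so D-series; mu = 6 gives D_6. f is D_8 but g is D_6, hence not right-equivalent.

No.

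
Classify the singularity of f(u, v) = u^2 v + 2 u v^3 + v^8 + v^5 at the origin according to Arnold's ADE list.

D_{9}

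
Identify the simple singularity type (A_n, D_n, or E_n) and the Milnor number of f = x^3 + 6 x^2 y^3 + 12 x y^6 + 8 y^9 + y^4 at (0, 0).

Type E_6, Milnor number mu = 6.

The Hessian of f at 0 has rank 0. Corank 2; j^3 = x^3 is a perfect cube, so E-series; the 4-jet and mu = 6 give E_6.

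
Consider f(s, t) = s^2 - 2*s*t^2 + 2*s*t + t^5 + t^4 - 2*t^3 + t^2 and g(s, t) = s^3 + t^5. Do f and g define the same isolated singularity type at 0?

The Hessian of f at 0 has rank 1. Corank 1: A-series; mu = 4 gives A_4. The Hessian of g at 0 has rank 0. Corank 2; j^3 = s^3 is a perfect cube, so E-series; the 5-jet and mu = 8 give E_8. f is A_4 but g is E_8, hence not right-equivalent.

No.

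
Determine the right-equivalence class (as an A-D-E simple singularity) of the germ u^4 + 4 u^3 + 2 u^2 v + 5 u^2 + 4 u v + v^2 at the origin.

The Hessian of f at 0 has rank 2. Corank 0: nondegenerate Morse point, so A_1.

A_1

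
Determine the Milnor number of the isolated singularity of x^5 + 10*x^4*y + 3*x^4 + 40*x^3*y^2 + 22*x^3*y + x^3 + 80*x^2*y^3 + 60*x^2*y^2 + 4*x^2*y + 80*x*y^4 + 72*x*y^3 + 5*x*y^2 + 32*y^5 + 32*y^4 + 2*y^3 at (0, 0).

5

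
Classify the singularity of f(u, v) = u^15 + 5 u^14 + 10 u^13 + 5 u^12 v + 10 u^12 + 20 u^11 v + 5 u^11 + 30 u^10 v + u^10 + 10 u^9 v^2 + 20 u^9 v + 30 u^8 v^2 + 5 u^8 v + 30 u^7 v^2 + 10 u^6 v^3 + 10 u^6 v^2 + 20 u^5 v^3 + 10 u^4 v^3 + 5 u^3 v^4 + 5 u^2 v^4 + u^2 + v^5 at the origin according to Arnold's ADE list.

A_4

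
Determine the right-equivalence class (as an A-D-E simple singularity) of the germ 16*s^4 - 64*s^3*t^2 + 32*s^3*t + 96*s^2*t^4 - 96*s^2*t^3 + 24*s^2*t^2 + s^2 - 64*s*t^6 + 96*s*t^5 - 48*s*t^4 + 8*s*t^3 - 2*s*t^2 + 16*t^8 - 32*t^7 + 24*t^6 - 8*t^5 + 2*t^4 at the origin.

The Hessian of f at 0 has rank 1. Corank 1: A-series; mu = 3 gives A_3.

A_{3}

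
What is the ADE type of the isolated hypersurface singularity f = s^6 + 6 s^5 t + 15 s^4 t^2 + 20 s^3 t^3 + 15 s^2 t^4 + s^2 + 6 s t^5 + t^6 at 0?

The Hessian of f at 0 is [[2, 0], [0, 0]] with rank 1, so corank 1. A Groebner basis of the Jacobian ideal J(f) in C{s,t} is {t^5, s}; counting standard monomials gives mu = 5. Corank 1: A-series; mu = 5 gives A_5.

A_{5}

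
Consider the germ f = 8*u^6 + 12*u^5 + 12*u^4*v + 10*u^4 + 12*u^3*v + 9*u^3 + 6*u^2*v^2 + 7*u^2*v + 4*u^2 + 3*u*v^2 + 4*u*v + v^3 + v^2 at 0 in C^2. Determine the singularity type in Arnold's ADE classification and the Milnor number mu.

Type A2, Milnor number mu = 2.

The Hessian of f at 0 is [[8, 4], [4, 2]] with rank 1, so corank 1. A Groebner basis of the Jacobian ideal J(f) in C{u,v} is {v^2, u + v/2}; counting standard monomials gives mu = 2. Corank 1: A-series; mu = 2 gives A_2.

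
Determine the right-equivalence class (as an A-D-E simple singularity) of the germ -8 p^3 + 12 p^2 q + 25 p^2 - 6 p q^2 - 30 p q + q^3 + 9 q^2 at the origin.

A_{2}

The Hessian of f at 0 is [[50, -30], [-30, 18]] with rank 1, so corank 1. A Groebner basis of the Jacobian ideal J(f) in C{p,q} is {q^2, p - 3*q/5}; counting standard monomials gives mu = 2. Corank 1: A-series; mu = 2 gives A_2.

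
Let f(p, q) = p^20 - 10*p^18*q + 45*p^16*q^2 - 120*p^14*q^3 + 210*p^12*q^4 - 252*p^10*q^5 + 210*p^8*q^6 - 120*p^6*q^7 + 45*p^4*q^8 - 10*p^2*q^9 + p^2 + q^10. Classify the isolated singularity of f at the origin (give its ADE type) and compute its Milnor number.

The Hessian of f at 0 is [[2, 0], [0, 0]] with rank 1, so corank 1. A Groebner basis of the Jacobian ideal J(f) in C{p,q} is {q^9, p}; counting standard monomials gives mu = 9. Corank 1: A-series; mu = 9 gives A_9.

Type A_9, Milnor number mu = 9.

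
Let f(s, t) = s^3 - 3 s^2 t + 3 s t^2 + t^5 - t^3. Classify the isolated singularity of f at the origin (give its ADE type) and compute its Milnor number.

Type E8, Milnor number mu = 8.

The Hessian of f at 0 has rank 0. Corank 2; j^3 = (s - t)^3 is a perfect cube, so E-series; the 5-jet and mu = 8 give E_8.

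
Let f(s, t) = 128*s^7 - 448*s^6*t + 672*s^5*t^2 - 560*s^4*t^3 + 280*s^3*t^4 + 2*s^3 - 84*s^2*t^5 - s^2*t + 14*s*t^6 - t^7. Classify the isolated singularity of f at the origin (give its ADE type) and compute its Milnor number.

The Hessian of f at 0 has rank 0. Corank 2; j^3 = s^2*(2*s - t) has shape L^2 M (L != M), so D-series; mu = 8 gives D_8.

Type D_8, Milnor number mu = 8.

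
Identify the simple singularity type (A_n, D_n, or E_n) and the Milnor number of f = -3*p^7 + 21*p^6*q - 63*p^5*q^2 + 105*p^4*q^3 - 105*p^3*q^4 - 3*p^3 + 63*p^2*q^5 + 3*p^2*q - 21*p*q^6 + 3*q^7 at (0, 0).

Type D_{8}, Milnor number mu = 8.

The Hessian of f at 0 has rank 0. Corank 2; j^3 = -3*p^2*(p - q) has shape L^2 M (L != M), so D-series; mu = 8 gives D_8.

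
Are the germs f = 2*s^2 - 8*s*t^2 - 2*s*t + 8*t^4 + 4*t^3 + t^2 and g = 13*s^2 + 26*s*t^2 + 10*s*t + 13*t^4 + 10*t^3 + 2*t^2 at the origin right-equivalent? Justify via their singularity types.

The Hessian of f at 0 is [[4, -2], [-2, 2]] with rank 2, so corank 0. A Groebner basis of the Jacobian ideal J(f) in C{s,t} is {s, t}; counting standard monomials gives mu = 1. Corank 0: nondegenerate Morse point, so A_1. The Hessian of g at 0 is [[26, 10], [10, 4]] with rank 2, so corank 0. A Groebner basis of the Jacobian ideal J(g) in C{s,t} is {s, t}; counting standard monomials gives mu = 1. Corank 0: nondegenerate Morse point, so A_1. Both have type A_1, hence right-equivalent.

Yes.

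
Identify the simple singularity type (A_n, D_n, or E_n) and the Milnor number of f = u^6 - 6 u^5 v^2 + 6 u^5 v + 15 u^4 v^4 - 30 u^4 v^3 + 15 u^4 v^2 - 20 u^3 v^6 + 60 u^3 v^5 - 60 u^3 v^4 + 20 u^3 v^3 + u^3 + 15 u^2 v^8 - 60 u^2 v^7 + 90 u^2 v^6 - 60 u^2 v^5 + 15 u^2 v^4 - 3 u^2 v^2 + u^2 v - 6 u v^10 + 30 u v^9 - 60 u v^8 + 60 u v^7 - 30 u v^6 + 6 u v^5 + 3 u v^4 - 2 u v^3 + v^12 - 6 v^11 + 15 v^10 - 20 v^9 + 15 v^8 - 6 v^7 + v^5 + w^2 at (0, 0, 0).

Type D7, Milnor number mu = 7.

The Hessian of f at 0 has rank 1. Corank 2; j^3 = u^2*(u + v) has shape L^2 M (L != M), so D-series; mu = 7 gives D_7.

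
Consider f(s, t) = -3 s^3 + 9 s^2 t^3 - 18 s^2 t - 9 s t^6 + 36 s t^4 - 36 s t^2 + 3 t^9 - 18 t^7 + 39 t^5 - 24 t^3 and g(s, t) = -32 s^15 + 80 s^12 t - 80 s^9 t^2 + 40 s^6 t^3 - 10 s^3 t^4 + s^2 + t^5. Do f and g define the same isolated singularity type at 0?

No.

The Hessian of f at 0 is [[0, 0], [0, 0]] with rank 0, so corank 2. A Groebner basis of the Jacobian ideal J(f) in C{s,t} is {-s^2/2 + s*t^3 - 2*s*t - 2*t^2, t^4, s^3 - 12*s*t^2 - 16*t^3, s^2*t + 4*s*t^2 + 4*t^3}; counting standard monomials gives mu = 8. Corank 2; j^3 = -3*(s + 2*t)^3 is a perfect cube, so E-series; the 5-jet and mu = 8 give E_8. The Hessian of g at 0 is [[2, 0], [0, 0]] with rank 1, so corank 1. A Groebner basis of the Jacobian ideal J(g) in C{s,t} is {t^4, s}; counting standard monomials gives mu = 4. Corank 1: A-series; mu = 4 gives A_4. f is E_8 but g is A_4, hence not right-equivalent.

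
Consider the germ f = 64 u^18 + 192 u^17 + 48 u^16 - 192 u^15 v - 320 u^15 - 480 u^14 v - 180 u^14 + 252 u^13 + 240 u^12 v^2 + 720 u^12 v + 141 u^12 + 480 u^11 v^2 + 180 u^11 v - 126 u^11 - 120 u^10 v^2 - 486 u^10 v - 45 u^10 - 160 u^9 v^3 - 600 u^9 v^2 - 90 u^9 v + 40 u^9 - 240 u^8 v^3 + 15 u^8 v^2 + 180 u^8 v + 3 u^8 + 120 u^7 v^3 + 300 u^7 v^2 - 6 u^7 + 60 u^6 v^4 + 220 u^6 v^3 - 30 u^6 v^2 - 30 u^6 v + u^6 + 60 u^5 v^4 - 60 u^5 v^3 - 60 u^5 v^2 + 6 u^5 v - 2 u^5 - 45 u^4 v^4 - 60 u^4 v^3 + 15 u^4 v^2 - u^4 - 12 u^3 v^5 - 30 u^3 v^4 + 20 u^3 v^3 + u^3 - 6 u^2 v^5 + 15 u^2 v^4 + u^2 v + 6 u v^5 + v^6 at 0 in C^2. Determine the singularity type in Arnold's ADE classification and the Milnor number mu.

Type D7, Milnor number mu = 7.

The Hessian of f at 0 has rank 0. Corank 2; j^3 = u^2*(u + v) has shape L^2 M (L != M), so D-series; mu = 7 gives D_7.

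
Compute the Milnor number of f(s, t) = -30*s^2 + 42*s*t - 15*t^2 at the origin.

The Hessian of f at 0 is [[-60, 42], [42, -30]] with rank 2, so corank 0. A Groebner basis of the Jacobian ideal J(f) in C{s,t} is {s, t}; counting standard monomials gives mu = 1. Corank 0: nondegenerate Morse point, so A_1.

1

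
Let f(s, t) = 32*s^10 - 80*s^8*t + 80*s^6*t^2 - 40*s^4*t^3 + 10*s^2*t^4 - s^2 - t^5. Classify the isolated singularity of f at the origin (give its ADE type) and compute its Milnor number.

Type A4, Milnor number mu = 4.

The Hessian of f at 0 has rank 1. Corank 1: A-series; mu = 4 gives A_4.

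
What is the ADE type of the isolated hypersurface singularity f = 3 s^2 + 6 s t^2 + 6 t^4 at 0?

The Hessian of f at 0 is [[6, 0], [0, 0]] with rank 1, so corank 1. A Groebner basis of the Jacobian ideal J(f) in C{s,t} is {s^2, s*t, s + t^2}; counting standard monomials gives mu = 3. Corank 1: A-series; mu = 3 gives A_3.

A_{3}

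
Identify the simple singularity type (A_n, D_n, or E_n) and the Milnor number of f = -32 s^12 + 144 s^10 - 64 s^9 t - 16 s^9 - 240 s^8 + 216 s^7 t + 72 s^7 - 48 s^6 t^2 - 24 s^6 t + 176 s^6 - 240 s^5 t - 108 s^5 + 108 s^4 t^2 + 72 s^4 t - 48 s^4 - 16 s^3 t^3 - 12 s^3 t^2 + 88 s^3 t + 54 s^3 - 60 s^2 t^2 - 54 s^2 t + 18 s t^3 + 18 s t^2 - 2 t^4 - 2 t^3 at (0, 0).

Type E7, Milnor number mu = 7.

The Hessian of f at 0 has rank 0. Corank 2; j^3 = 2*(3*s - t)^3 is a perfect cube, so E-series; the 4-jet and mu = 7 give E_7.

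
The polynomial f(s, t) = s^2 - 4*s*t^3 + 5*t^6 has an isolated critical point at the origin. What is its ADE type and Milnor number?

The Hessian of f at 0 has rank 1. Corank 1: A-series; mu = 5 gives A_5.

Type A_{5}, Milnor number mu = 5.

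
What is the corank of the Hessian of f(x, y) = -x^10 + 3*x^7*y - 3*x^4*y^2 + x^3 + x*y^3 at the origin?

2

Hessian at 0 has rank 0.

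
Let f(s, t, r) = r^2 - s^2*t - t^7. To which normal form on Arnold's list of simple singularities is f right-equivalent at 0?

D8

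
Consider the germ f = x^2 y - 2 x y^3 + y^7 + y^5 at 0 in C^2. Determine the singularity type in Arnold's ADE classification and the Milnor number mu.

The Hessian of f at 0 has rank 0. Corank 2; j^3 = x^2*y has shape L^2 M (L != M), so D-series; mu = 8 gives D_8.

Type D_8, Milnor number mu = 8.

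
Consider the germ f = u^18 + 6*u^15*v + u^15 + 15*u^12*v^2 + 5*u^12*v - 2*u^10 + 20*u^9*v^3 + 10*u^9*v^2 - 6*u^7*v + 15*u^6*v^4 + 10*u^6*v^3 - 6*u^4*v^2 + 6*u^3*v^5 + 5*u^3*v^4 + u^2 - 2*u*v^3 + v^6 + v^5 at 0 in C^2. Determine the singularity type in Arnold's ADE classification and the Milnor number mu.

Type A_{4}, Milnor number mu = 4.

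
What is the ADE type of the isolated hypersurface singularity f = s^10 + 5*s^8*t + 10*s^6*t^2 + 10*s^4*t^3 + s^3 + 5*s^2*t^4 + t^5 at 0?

E_8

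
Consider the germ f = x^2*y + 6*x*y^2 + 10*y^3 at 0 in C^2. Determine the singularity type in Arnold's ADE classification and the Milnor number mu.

The Hessian of f at 0 has rank 0. Corank 2; j^3 = y*(x^2 + 6*x*y + 10*y^2) splits into three distinct lines over C (the quadratic factor has nonzero discriminant), so D_4.

Type D_4, Milnor number mu = 4.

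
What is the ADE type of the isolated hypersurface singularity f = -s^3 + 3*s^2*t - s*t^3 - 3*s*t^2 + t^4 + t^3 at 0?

E7

The Hessian of f at 0 is [[0, 0], [0, 0]] with rank 0, so corank 2. A Groebner basis of the Jacobian ideal J(f) in C{s,t} is {s^3 - 3*s^2*t - 6*s^2 + 12*s*t - 6*t^2, 3*s^2 + s*t^2 - 6*s*t + 3*t^2, 3*s^2 - 6*s*t + t^3 + 3*t^2}; counting standard monomials gives mu = 7. Corank 2; j^3 = -(s - t)^3 is a perfect cube, so E-series; the 4-jet and mu = 7 give E_7.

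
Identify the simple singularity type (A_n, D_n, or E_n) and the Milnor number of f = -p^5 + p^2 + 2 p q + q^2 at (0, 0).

Type A_{4}, Milnor number mu = 4.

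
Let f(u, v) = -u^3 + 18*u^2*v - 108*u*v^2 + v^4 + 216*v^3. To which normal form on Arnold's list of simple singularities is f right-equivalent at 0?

E_{6}

The Hessian of f at 0 has rank 0. Corank 2; j^3 = -(u - 6*v)^3 is a perfect cube, so E-series; the 4-jet and mu = 6 give E_6.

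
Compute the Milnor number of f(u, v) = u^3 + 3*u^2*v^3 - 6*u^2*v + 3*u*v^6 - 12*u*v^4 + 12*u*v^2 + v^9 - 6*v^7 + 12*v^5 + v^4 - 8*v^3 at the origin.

6

The Hessian of f at 0 has rank 0. Corank 2; j^3 = (u - 2*v)^3 is a perfect cube, so E-series; the 4-jet and mu = 6 give E_6.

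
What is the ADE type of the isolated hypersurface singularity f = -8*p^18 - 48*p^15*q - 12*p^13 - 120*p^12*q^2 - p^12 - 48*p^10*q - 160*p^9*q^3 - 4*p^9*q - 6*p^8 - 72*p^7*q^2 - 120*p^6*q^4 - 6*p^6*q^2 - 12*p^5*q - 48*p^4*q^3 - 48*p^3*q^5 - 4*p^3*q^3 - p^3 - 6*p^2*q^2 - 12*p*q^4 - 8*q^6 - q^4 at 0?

E_6

The Hessian of f at 0 has rank 0. Corank 2; j^3 = -p^3 is a perfect cube, so E-series; the 4-jet and mu = 6 give E_6.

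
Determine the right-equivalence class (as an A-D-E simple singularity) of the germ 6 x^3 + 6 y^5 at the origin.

E_{8}

The Hessian of f at 0 has rank 0. Corank 2; j^3 = 6*x^3 is a perfect cube, so E-series; the 5-jet and mu = 8 give E_8.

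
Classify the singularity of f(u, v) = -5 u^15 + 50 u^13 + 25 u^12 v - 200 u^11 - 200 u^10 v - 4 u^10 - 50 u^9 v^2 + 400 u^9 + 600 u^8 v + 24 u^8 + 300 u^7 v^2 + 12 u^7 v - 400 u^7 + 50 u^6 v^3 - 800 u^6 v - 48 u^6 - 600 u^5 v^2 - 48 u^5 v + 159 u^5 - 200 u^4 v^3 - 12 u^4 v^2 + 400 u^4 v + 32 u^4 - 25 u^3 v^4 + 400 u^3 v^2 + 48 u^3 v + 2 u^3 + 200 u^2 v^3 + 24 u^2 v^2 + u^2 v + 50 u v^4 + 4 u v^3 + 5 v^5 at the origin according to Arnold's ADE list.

D_{6}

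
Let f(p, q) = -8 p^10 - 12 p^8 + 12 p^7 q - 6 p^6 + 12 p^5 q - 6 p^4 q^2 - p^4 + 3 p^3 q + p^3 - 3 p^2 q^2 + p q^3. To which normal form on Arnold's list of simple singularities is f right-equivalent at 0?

E_7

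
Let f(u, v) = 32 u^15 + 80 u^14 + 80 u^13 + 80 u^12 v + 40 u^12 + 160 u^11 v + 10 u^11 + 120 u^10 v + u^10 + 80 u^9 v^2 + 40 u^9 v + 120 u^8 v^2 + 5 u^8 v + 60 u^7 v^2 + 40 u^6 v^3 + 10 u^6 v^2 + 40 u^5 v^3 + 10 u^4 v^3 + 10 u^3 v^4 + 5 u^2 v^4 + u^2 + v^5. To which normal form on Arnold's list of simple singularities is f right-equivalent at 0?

The Hessian of f at 0 has rank 1. Corank 1: A-series; mu = 4 gives A_4.

A4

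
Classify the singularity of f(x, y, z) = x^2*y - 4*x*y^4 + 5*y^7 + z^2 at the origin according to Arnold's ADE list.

The Hessian of f at 0 has rank 1. Corank 2; j^3 = x^2*y has shape L^2 M (L != M), so D-series; mu = 8 gives D_8.

D8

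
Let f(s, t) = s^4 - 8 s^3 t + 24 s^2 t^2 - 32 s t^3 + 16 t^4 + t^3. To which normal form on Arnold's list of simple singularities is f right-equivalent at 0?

E_{6}

The Hessian of f at 0 has rank 0. Corank 2; j^3 = t^3 is a perfect cube, so E-series; the 4-jet and mu = 6 give E_6.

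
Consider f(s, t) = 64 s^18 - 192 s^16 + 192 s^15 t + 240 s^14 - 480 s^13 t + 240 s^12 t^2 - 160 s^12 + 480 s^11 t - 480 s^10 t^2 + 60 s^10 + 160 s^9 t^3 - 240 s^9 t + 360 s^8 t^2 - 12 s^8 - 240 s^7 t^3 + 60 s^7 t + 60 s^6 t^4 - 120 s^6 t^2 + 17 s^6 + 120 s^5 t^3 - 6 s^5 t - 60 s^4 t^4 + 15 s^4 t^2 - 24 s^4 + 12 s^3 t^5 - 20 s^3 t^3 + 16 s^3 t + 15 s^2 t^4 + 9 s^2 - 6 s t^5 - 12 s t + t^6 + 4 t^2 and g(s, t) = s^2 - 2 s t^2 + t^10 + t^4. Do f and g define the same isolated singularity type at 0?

No.

The Hessian of f at 0 has rank 1. Corank 1: A-series; mu = 5 gives A_5. The Hessian of g at 0 has rank 1. Corank 1: A-series; mu = 9 gives A_9. f is A_5 but g is A_9, hence not right-equivalent.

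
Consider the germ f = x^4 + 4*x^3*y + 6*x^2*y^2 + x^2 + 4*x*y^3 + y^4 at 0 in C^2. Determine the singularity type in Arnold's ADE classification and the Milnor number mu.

The Hessian of f at 0 is [[2, 0], [0, 0]] with rank 1, so corank 1. A Groebner basis of the Jacobian ideal J(f) in C{x,y} is {y^3, x}; counting standard monomials gives mu = 3. Corank 1: A-series; mu = 3 gives A_3.

Type A_{3}, Milnor number mu = 3.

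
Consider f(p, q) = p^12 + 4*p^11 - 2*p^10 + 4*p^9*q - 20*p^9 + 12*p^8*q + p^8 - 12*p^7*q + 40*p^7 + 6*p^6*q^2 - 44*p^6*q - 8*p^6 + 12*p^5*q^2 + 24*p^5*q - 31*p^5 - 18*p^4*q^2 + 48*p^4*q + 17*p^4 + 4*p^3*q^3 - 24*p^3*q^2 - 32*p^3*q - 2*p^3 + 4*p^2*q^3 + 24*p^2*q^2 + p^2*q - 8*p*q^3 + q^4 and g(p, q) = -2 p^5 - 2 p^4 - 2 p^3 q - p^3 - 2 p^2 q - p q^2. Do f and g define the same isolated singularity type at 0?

No.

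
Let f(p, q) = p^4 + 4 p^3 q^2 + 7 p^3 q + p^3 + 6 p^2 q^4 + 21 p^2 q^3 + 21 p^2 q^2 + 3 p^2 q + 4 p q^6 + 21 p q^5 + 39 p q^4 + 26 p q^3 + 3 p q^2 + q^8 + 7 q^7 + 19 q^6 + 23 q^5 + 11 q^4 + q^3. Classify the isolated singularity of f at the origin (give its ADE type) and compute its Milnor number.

The Hessian of f at 0 has rank 0. Corank 2; j^3 = (p + q)^3 is a perfect cube, so E-series; the 4-jet and mu = 7 give E_7.

Type E7, Milnor number mu = 7.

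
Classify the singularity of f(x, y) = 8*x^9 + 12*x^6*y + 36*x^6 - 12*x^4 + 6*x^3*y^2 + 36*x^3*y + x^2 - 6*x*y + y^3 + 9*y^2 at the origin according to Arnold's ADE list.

The Hessian of f at 0 has rank 1. Corank 1: A-series; mu = 2 gives A_2.

A2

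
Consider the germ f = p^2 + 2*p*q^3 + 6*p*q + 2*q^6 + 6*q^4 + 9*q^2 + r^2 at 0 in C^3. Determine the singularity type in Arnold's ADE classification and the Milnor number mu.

The Hessian of f at 0 is [[2, 6, 0], [6, 18, 0], [0, 0, 2]] with rank 2, so corank 1. A Groebner basis of the Jacobian ideal J(f) in C{p,q,r} is {p*q^2 - 3*p - 9*q, p + q^3 + 3*q, p^2 + 6*p*q + 9*q^2, r}; counting standard monomials gives mu = 5. Corank 1: A-series; mu = 5 gives A_5.

Type A5, Milnor number mu = 5.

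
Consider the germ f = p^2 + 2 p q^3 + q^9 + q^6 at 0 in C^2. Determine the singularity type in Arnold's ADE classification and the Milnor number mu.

The Hessian of f at 0 has rank 1. Corank 1: A-series; mu = 8 gives A_8.

Type A8, Milnor number mu = 8.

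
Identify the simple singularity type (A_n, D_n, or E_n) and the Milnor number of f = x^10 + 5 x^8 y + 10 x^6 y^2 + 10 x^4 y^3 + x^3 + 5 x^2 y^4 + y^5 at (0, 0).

Type E_{8}, Milnor number mu = 8.

The Hessian of f at 0 has rank 0. Corank 2; j^3 = x^3 is a perfect cube, so E-series; the 5-jet and mu = 8 give E_8.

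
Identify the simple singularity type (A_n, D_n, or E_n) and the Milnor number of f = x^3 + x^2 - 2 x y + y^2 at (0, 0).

Type A2, Milnor number mu = 2.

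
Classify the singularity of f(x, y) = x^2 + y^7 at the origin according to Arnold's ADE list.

The Hessian of f at 0 is [[2, 0], [0, 0]] with rank 1, so corank 1. A Groebner basis of the Jacobian ideal J(f) in C{x,y} is {y^6, x}; counting standard monomials gives mu = 6. Corank 1: A-series; mu = 6 gives A_6.

A_6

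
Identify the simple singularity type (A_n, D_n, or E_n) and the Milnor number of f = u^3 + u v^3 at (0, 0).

The Hessian of f at 0 has rank 0. Corank 2; j^3 = u^3 is a perfect cube, so E-series; the 4-jet and mu = 7 give E_7.

Type E_7, Milnor number mu = 7.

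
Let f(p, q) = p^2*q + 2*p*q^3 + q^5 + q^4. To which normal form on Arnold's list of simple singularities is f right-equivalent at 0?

D5

The Hessian of f at 0 is [[0, 0], [0, 0]] with rank 0, so corank 2. A Groebner basis of the Jacobian ideal J(f) in C{p,q} is {p*q^2, p*q + q^3, p^2 - 4*p*q}; counting standard monomials gives mu = 5. Corank 2; j^3 = p^2*q has shape L^2 M (L != M), so D-series; mu = 5 gives D_5.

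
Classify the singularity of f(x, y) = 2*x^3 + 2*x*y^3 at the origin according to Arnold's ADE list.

The Hessian of f at 0 has rank 0. Corank 2; j^3 = 2*x^3 is a perfect cube, so E-series; the 4-jet and mu = 7 give E_7.

E_{7}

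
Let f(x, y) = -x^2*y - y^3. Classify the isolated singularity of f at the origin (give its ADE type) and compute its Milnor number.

Type D_4, Milnor number mu = 4.

The Hessian of f at 0 has rank 0. Corank 2; j^3 = -y*(x^2 + y^2) splits into three distinct lines over C (the quadratic factor has nonzero discriminant), so D_4.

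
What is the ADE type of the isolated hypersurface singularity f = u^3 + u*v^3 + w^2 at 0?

E_{7}

The Hessian of f at 0 is [[0, 0, 0], [0, 0, 0], [0, 0, 2]] with rank 1, so corank 2. A Groebner basis of the Jacobian ideal J(f) in C{u,v,w} is {u^3, u*v^2, 3*u^2 + v^3, w}; counting standard monomials gives mu = 7. Corank 2; j^3 = u^3 is a perfect cube, so E-series; the 4-jet and mu = 7 give E_7.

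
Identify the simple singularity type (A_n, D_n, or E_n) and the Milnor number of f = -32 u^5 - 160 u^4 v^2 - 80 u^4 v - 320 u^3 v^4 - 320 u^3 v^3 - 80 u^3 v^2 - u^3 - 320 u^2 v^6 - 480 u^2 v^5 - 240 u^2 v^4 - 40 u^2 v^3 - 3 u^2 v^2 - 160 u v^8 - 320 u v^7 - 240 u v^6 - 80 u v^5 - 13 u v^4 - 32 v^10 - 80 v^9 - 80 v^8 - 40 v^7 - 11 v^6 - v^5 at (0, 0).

Type E_{8}, Milnor number mu = 8.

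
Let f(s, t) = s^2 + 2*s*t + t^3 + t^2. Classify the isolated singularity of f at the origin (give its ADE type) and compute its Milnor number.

Type A2, Milnor number mu = 2.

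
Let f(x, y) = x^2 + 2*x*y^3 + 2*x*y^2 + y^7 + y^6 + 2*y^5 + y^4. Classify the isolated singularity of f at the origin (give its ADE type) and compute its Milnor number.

Type A_{6}, Milnor number mu = 6.

The Hessian of f at 0 has rank 1. Corank 1: A-series; mu = 6 gives A_6.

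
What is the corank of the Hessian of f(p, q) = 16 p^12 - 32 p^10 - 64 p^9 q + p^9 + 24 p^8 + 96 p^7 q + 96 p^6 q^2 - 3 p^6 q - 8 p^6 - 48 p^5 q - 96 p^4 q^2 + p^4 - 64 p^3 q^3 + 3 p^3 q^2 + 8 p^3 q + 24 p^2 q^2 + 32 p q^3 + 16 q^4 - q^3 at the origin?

The Hessian at 0 is [[0, 0], [0, 0]] of rank 0; hence corank 2.

2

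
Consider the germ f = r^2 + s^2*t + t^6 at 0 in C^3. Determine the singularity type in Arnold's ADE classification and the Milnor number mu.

Type D_{7}, Milnor number mu = 7.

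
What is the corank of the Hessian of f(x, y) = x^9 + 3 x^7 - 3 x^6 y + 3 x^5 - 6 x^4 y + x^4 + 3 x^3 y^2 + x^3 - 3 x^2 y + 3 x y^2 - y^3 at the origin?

Hessian at 0 has rank 0.

2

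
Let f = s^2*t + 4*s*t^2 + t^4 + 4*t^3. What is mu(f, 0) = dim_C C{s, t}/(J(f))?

5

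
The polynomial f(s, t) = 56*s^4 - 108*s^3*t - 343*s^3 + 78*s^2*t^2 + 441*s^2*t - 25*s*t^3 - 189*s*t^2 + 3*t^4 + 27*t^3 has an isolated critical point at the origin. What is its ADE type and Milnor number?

The Hessian of f at 0 has rank 0. Corank 2; j^3 = -(7*s - 3*t)^3 is a perfect cube, so E-series; the 4-jet and mu = 7 give E_7.

Type E_7, Milnor number mu = 7.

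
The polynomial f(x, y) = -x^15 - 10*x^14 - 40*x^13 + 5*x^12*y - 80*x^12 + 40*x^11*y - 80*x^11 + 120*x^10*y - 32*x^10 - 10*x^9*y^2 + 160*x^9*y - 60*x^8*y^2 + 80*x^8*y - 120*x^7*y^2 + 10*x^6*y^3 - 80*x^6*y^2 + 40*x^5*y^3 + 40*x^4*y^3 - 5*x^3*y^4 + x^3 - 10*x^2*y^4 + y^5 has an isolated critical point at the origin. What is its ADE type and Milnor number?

The Hessian of f at 0 is [[0, 0], [0, 0]] with rank 0, so corank 2. A Groebner basis of the Jacobian ideal J(f) in C{x,y} is {y^4, x^2}; counting standard monomials gives mu = 8. Corank 2; j^3 = x^3 is a perfect cube, so E-series; the 5-jet and mu = 8 give E_8.

Type E8, Milnor number mu = 8.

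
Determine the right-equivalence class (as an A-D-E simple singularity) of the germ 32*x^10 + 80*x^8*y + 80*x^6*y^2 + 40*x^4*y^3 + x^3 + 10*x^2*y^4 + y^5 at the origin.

The Hessian of f at 0 has rank 0. Corank 2; j^3 = x^3 is a perfect cube, so E-series; the 5-jet and mu = 8 give E_8.

E_8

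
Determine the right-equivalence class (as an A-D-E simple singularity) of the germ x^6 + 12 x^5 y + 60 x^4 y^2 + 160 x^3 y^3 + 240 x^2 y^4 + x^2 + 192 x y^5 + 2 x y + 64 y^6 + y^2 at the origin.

A_{5}

The Hessian of f at 0 has rank 1. Corank 1: A-series; mu = 5 gives A_5.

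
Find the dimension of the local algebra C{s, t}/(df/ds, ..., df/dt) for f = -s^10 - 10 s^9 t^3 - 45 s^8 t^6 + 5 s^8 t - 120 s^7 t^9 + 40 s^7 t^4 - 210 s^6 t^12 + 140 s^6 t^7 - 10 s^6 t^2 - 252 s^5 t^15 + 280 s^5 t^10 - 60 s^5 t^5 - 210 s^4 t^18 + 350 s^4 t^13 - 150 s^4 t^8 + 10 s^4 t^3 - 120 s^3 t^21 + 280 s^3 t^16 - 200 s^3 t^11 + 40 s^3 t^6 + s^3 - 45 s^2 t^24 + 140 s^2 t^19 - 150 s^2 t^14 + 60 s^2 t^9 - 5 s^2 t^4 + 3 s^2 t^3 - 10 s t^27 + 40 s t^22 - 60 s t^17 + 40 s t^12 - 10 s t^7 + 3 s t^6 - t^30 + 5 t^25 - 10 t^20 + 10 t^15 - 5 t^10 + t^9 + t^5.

8

The Hessian of f at 0 is [[0, 0], [0, 0]] with rank 0, so corank 2. A Groebner basis of the Jacobian ideal J(f) in C{s,t} is {s^2/2 + s*t^3, t^4, s^3, s^2*t}; counting standard monomials gives mu = 8. Corank 2; j^3 = s^3 is a perfect cube, so E-series; the 5-jet and mu = 8 give E_8.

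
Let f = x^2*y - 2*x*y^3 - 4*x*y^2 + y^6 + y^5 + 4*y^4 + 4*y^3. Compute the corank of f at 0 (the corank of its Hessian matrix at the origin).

2

Hessian at 0 has rank 0.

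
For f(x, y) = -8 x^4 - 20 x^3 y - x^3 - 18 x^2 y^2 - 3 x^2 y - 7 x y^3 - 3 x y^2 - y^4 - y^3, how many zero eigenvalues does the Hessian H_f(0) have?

2

Hessian at 0 has rank 0.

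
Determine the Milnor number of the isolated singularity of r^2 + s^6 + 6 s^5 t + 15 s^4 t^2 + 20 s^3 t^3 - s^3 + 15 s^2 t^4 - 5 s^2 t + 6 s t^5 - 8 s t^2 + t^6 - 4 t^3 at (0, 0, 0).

7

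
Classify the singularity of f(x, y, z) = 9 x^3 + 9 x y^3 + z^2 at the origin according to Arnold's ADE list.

The Hessian of f at 0 is [[0, 0, 0], [0, 0, 0], [0, 0, 2]] with rank 1, so corank 2. A Groebner basis of the Jacobian ideal J(f) in C{x,y,z} is {x^3, x*y^2, 3*x^2 + y^3, z}; counting standard monomials gives mu = 7. Corank 2; j^3 = 9*x^3 is a perfect cube, so E-series; the 4-jet and mu = 7 give E_7.

E_{7}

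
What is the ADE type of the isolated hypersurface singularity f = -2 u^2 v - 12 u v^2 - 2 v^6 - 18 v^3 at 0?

D_{7}

The Hessian of f at 0 has rank 0. Corank 2; j^3 = -2*v*(u + 3*v)^2 has shape L^2 M (L != M), so D-series; mu = 7 gives D_7.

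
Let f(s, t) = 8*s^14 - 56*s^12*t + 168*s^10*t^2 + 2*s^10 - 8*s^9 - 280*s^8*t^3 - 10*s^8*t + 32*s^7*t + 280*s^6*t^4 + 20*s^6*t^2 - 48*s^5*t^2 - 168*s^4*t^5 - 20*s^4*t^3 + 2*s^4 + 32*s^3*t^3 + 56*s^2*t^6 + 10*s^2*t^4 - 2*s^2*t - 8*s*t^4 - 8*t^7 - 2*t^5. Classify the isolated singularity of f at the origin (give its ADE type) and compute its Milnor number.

Type D_{6}, Milnor number mu = 6.

The Hessian of f at 0 has rank 0. Corank 2; j^3 = -2*s^2*t has shape L^2 M (L != M), so D-series; mu = 6 gives D_6.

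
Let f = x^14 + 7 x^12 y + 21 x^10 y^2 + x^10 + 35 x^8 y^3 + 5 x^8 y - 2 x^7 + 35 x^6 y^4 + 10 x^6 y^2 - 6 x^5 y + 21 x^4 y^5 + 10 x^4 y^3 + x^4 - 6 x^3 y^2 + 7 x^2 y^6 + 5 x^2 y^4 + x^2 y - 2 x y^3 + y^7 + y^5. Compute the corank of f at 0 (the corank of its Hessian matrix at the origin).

2

The Hessian at 0 is [[0, 0], [0, 0]] of rank 0; hence corank 2.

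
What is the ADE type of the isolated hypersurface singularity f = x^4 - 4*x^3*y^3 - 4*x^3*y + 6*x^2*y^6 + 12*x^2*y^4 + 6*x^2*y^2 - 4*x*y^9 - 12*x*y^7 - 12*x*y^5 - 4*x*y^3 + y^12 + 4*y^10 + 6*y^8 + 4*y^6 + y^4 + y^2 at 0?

A_3

The Hessian of f at 0 is [[0, 0], [0, 2]] with rank 1, so corank 1. A Groebner basis of the Jacobian ideal J(f) in C{x,y} is {x^3, y}; counting standard monomials gives mu = 3. Corank 1: A-series; mu = 3 gives A_3.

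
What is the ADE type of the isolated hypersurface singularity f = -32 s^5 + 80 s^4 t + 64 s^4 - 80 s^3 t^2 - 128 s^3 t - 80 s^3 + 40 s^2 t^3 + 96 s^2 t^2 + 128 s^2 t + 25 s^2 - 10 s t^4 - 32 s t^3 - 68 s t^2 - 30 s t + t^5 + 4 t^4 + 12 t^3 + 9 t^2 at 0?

The Hessian of f at 0 has rank 1. Corank 1: A-series; mu = 4 gives A_4.

A4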